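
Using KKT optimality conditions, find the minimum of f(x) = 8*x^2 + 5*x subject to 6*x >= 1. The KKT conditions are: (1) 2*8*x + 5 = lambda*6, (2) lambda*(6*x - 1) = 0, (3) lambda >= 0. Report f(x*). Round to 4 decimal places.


Step 1: Try lambda = 0 (constraint inactive).
x_unc = -5/(2*8) = -0.3125
Check: 6*-0.3125 = -1.875 < 1 -- violated!
Step 2: Constraint must be active: 6*x = 1
x* = 1/6 = 0.1667 (rounded; the exact value 1/6 is used below)
lambda = (2*8*(1/6) + 5)/6 = 1.2778
Step 3: Compute optimal value.
f(x*) = 8*(1/6)^2 + 5*(1/6) = 1.0556


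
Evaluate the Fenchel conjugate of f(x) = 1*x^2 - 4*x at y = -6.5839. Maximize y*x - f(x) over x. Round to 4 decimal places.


f*(y) = sup_x {y*x - a*x^2 - b*x} = sup_x {(y-b)*x - a*x^2}
FOC: (y - b) - 2a*x = 0 => x* = (y - b)/(2a)
x* = (-6.5839 + 4)/(2*1) = -1.292
f*(-6.5839) = (y-b)^2/(4a) = (-6.5839 + 4)^2/(4*1)
= 6.6765/4 = 1.6691


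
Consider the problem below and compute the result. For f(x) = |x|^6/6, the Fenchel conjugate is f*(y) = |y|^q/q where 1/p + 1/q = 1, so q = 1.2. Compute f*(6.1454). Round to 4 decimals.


The conjugate exponent q satisfies 1/p + 1/q = 1.
p = 6, so q = 6/(6 - 1) = 1.2
|y|^q = 6.1454^1.2 = 8.8361
f*(6.1454) = 8.8361 / 1.2 = 7.3634


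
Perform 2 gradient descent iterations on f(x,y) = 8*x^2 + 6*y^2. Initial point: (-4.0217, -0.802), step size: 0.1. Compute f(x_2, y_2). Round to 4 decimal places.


Gradient descent on f(x,y) = 8*x^2 + 6*y^2.
Starting point: (-4.0217, -0.802), alpha = 0.1
Step 1: grad_x = 2*8*-4.0217 = -64.3472, grad_y = 2*6*-0.802 = -9.624
  x_1 = -4.0217 - 0.1*-64.3472 = 2.413
  y_1 = -0.802 - 0.1*-9.624 = 0.1604
Step 2: grad_x = 2*8*2.413 = 38.6083, grad_y = 2*6*0.1604 = 1.9248
  x_2 = 2.413 - 0.1*38.6083 = -1.4478
  y_2 = 0.1604 - 0.1*1.9248 = -0.0321
f(-1.4478, -0.0321) = 8*(-1.4478)^2 + 6*(-0.0321)^2 = 16.7755


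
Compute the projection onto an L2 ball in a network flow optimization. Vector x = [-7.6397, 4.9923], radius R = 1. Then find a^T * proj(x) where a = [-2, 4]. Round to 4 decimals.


Step 1: Compute ||x|| (intermediates to 6 decimals).
||x|| = sqrt((-7.6397)^2 + 4.9923^2) = 9.12623
Step 2: Project.
Since ||x|| > R, scale = R/||x|| = 1/9.12623 = 0.109574, proj(x) = scale * x
proj(x) = [-0.837112, 0.547026]
Step 3: Dot product.
a^T * proj(x) = -2*(-0.837112) + 4*0.547026 = 3.8623


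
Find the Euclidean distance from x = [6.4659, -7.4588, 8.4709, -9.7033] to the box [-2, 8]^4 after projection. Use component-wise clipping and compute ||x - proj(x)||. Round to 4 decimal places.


Project each component onto [-2, 8].
clip(6.4659) = 6.4659, clip(-7.4588) = -2.0, clip(8.4709) = 8.0, clip(-9.7033) = -2.0
Projection = [6.4659, -2.0, 8.0, -2.0]
Squared diffs: [0.0, 29.7985, 0.2217, 59.3408]
Distance = sqrt(89.361) = 9.4531


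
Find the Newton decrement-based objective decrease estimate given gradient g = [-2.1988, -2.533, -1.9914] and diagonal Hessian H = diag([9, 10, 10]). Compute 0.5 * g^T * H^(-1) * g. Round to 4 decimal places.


Step 1: H is diagonal, so H^(-1) * g = [-0.2443, -0.2533, -0.1991].
Step 2: g^T H^(-1) g = sum_i g_i^2 / H_ii
  = (-2.1988)^2/9 + (-2.533)^2/10 + (-1.9914)^2/10
  = 0.5372 + 0.6416 + 0.3966 = 1.5754
Step 3: Objective decrease = 0.5 * g^T H^(-1) g = 0.7877


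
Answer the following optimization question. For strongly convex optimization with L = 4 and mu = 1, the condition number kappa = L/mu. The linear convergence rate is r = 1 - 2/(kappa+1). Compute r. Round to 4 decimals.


Step 1: Compute the condition number.
kappa = L/mu = 4/1 = 4.0
Step 2: Compute the convergence rate.
r = 1 - 2/(kappa + 1) = 1 - 2*mu/(L + mu) = (L - mu)/(L + mu) = 3/5 = 0.6


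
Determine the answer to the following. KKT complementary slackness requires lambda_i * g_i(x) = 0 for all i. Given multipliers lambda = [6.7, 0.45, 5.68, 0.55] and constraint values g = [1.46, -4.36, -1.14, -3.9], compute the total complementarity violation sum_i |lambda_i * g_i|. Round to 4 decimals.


KKT complementary slackness check:
lambda_1 * g_1 = 6.7 * 1.46 = 9.782
lambda_2 * g_2 = 0.45 * -4.36 = -1.962
lambda_3 * g_3 = 5.68 * -1.14 = -6.4752
lambda_4 * g_4 = 0.55 * -3.9 = -2.145
Total violation = 9.782 + 1.962 + 6.4752 + 2.145 = 20.3642


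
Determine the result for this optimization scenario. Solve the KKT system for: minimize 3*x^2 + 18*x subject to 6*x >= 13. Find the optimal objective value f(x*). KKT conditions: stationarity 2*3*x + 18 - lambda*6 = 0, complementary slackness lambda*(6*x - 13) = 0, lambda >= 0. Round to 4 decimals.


Step 1: Try lambda = 0 (constraint inactive).
x_unc = -18/(2*3) = -3.0
Check: 6*-3.0 = -18.0 < 13 -- violated!
Step 2: Constraint must be active: 6*x = 13
x* = 13/6 = 2.1667 (rounded; the exact value 13/6 is used below)
lambda = (2*3*(13/6) + 18)/6 = 5.1667
Step 3: Compute optimal value.
f(x*) = 3*(13/6)^2 + 18*(13/6) = 53.0833


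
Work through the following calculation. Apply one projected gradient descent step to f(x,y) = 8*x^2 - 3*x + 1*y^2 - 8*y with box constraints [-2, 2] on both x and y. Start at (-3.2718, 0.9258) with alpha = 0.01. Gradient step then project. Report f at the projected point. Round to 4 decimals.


Step 1: Compute gradient at (-3.2718, 0.9258).
grad_x = 2*8*-3.2718 - 3 = -55.3488
grad_y = 2*1*0.9258 - 8 = -6.1484
Step 2: Gradient step.
x_raw = -3.2718 - 0.01*-55.3488 = -2.7183
y_raw = 0.9258 - 0.01*-6.1484 = 0.9873
Step 3: Project onto [-2, 2].
x_proj = clip(-2.7183) = -2.0
y_proj = clip(0.9873) = 0.9873
Step 4: Evaluate f.
f(-2.0, 0.9873) = 31.0765


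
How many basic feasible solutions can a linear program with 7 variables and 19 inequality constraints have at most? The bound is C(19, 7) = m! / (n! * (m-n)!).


Each vertex corresponds to some choice of n active constraints out of m, so the number of vertices is at most C(m, n) = m! / (n!(m-n)!).
m = 19, n = 7
Numerator: 19 * 18 * 17 * 16 * 15 * 14 * 13
Denominator: 7! = 5040
C(19, 7) = 50388


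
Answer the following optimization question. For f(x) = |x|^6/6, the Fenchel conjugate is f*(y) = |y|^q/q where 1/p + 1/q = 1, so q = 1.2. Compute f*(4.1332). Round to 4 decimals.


The conjugate exponent q satisfies 1/p + 1/q = 1.
p = 6, so q = 6/(6 - 1) = 1.2
|y|^q = 4.1332^1.2 = 5.4896
f*(4.1332) = 5.4896 / 1.2 = 4.5747


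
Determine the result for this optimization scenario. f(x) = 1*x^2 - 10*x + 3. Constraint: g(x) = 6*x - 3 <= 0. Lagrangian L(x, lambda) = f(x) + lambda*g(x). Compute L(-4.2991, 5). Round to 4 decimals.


Step 1: Evaluate f(x).
f(-4.2991) = 1*(-4.2991)^2 - 10*(-4.2991) + 3 = 64.4733
Step 2: Evaluate g(x).
g(-4.2991) = 6*-4.2991 - 3 = -28.7946
Step 3: Compute Lagrangian.
L = 64.4733 + 5*-28.7946 = -79.4997


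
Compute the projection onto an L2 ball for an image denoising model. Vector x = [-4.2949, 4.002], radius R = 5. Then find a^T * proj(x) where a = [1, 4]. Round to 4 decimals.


Step 1: Compute ||x|| (intermediates to 6 decimals).
||x|| = sqrt((-4.2949)^2 + 4.002^2) = 5.870449
Step 2: Project.
Since ||x|| > R, scale = R/||x|| = 5/5.870449 = 0.851724, proj(x) = scale * x
proj(x) = [-3.658069, 3.408599]
Step 3: Dot product.
a^T * proj(x) = 1*(-3.658069) + 4*3.408599 = 9.9763


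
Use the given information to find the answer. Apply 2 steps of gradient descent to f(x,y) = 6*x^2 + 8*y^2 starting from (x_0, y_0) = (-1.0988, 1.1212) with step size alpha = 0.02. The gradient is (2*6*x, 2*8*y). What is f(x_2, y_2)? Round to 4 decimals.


Gradient descent on f(x,y) = 6*x^2 + 8*y^2.
Starting point: (-1.0988, 1.1212), alpha = 0.02
Step 1: grad_x = 2*6*-1.0988 = -13.1856, grad_y = 2*8*1.1212 = 17.9392
  x_1 = -1.0988 - 0.02*-13.1856 = -0.8351
  y_1 = 1.1212 - 0.02*17.9392 = 0.7624
Step 2: grad_x = 2*6*-0.8351 = -10.0211, grad_y = 2*8*0.7624 = 12.1987
  x_2 = -0.8351 - 0.02*-10.0211 = -0.6347
  y_2 = 0.7624 - 0.02*12.1987 = 0.5184
f(-0.6347, 0.5184) = 6*(-0.6347)^2 + 8*0.5184^2 = 4.5671


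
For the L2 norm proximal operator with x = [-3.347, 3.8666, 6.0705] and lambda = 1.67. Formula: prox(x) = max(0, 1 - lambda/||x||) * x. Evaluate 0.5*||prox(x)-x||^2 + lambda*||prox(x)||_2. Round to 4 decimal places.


Step 1: Compute ||x||.
||x|| = 7.9375
Step 2: Compute scaling factor.
scale = max(0, 1 - 1.67/7.9375) = 0.7896
Step 3: prox(x) = [-2.6428, 3.0531, 4.7933]
||prox(x)|| = 6.2675
Step 4: Proximal objective.
0.5*||prox-x||^2 = 1.3945
lambda*||prox|| = 10.4667
Total = 11.8612


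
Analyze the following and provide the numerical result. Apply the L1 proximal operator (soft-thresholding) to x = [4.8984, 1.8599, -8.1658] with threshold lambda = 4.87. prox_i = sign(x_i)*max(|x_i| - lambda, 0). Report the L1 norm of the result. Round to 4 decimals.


Soft-thresholding with lambda = 4.87:
prox(4.8984) = sign(4.8984)*max(|4.8984| - 4.87, 0) = 0.0284
prox(1.8599) = sign(1.8599)*max(|1.8599| - 4.87, 0) = 0.0
prox(-8.1658) = sign(-8.1658)*max(|-8.1658| - 4.87, 0) = -3.2958
prox(x) = [0.0284, 0.0, -3.2958]
||prox(x)||_1 = 0.0284 + 0.0 + 3.2958 = 3.3242


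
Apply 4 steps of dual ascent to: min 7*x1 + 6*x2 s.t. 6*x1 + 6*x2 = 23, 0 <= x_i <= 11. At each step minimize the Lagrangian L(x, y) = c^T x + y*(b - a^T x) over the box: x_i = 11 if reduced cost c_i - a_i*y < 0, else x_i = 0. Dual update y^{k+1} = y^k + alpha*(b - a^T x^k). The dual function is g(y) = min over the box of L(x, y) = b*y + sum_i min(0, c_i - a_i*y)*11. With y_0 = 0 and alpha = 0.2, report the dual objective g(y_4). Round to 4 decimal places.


Dual ascent for LP: min 7*x1 + 6*x2, 6*x1 + 6*x2 = 23, 0 <= x_i <= 11
Step 1: y^k = 0.0, reduced costs: (7.0, 6.0)
  x^k = (0.0, 0.0), subgradient = b - a^T x = 23.0
  y^{k+1} = 0.0 + 0.2*23.0 = 4.6
Step 2: y^k = 4.6, reduced costs: (-20.6, -21.6)
  x^k = (11.0, 11.0), subgradient = b - a^T x = -109.0
  y^{k+1} = 4.6 + 0.2*-109.0 = -17.2
Step 3: y^k = -17.2, reduced costs: (110.2, 109.2)
  x^k = (0.0, 0.0), subgradient = b - a^T x = 23.0
  y^{k+1} = -17.2 + 0.2*23.0 = -12.6
Step 4: y^k = -12.6, reduced costs: (82.6, 81.6)
  x^k = (0.0, 0.0), subgradient = b - a^T x = 23.0
  y^{k+1} = -12.6 + 0.2*23.0 = -8.0
Dual objective at y_4 = -8.0: reduced costs (55.0, 54.0), box minimizer x = (0.0, 0.0)
g(y_4) = b*y + (c1 - a1*y)*x1 + (c2 - a2*y)*x2 = 23*(-8.0) + 55.0*0.0 + 54.0*0.0 = -184.0 + 0.0 + 0.0 = -184.0


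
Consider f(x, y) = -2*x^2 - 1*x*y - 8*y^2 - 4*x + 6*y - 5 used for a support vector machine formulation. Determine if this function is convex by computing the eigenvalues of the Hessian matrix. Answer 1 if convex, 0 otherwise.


The Hessian of f(x,y) = -2*x^2 - 1*x*y - 8*y^2 - 4*x + 6*y - 5 is:
H = [[-4, -1], [-1, -16]]
Trace = -4 - 16 = -20
Determinant = -4*-16 - (-1)^2 = 63
Discriminant = (-20)^2 - 4*63 = 148.0
Eigenvalues: lambda_1 = -16.0828, lambda_2 = -3.9172
The function is not convex.

0


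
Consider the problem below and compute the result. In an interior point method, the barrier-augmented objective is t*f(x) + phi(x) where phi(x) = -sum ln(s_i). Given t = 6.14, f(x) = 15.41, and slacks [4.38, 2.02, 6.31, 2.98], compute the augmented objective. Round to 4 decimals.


Step 1: Compute log-barrier.
ln values: [1.477, 0.7031, 1.8421, 1.0919]
phi = -(1.477 + 0.7031 + 1.8421 + 1.0919) = -5.1142
Step 2: Compute augmented objective.
t*f(x) = 6.14*15.41 = 94.6174
Total = 94.6174 - 5.1142 = 89.5032


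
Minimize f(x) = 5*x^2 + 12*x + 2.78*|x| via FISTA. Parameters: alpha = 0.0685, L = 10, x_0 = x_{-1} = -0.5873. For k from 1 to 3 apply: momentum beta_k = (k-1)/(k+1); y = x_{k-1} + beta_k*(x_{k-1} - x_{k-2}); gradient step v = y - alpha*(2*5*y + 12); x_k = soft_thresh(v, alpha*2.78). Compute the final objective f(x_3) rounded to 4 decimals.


FISTA on f(x) = 5*x^2 + 12*x + 2.78*|x|
L = 10, alpha = 0.0685
Iteration 1: beta = 0.0, y = -0.5873 + 0.0*(-0.5873 + 0.5873) = -0.5873
  grad(y) = 6.127, v = y - alpha*grad = -1.007
  prox(v) = soft_thresh(-1.007, 0.1904) = -0.8166
Iteration 2: beta = 0.3333, y = -0.8166 + 0.3333*(-0.8166 + 0.5873) = -0.893
  grad(y) = 3.0701, v = y - alpha*grad = -1.1033
  prox(v) = soft_thresh(-1.1033, 0.1904) = -0.9129
Iteration 3: beta = 0.5, y = -0.9129 + 0.5*(-0.9129 + 0.8166) = -0.961
  grad(y) = 2.3899, v = y - alpha*grad = -1.1247
  prox(v) = soft_thresh(-1.1247, 0.1904) = -0.9343
f(x_3) = 5*(-0.9343)^2 + 12*(-0.9343) + 2.78*|-0.9343| = -4.2497


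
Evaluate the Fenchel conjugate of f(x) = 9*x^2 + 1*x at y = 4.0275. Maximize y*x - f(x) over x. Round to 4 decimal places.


f*(y) = sup_x {y*x - a*x^2 - b*x} = sup_x {(y-b)*x - a*x^2}
FOC: (y - b) - 2a*x = 0 => x* = (y - b)/(2a)
x* = (4.0275 - 1)/(2*9) = 0.1682
f*(4.0275) = (y-b)^2/(4a) = (4.0275 - 1)^2/(4*9)
= 9.1658/36 = 0.2546


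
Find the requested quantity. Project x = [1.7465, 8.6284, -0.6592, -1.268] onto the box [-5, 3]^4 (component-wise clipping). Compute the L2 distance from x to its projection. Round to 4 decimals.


Project each component onto [-5, 3].
clip(1.7465) = 1.7465, clip(8.6284) = 3.0, clip(-0.6592) = -0.6592, clip(-1.268) = -1.268
Projection = [1.7465, 3.0, -0.6592, -1.268]
Squared diffs: [0.0, 31.6789, 0.0, 0.0]
Distance = sqrt(31.6789) = 5.6284


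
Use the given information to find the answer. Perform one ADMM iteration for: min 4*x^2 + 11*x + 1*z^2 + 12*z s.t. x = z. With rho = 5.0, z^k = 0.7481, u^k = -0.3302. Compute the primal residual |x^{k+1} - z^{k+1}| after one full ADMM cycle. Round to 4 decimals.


ADMM iteration with rho = 5.0, z^k = 0.7481, u^k = -0.3302
Step 1: x-update.
Minimize 4*x^2 + 11*x + (5.0/2)*(x - 0.7481 - 0.3302)^2
FOC: (2*4 + 5.0)*x = -11 + 5.0*(0.7481 + 0.3302)
x^{k+1} = -0.4314
Step 2: z-update.
Minimize 1*z^2 + 12*z + (5.0/2)*(-0.4314 - z - 0.3302)^2
FOC: (2*1 + 5.0)*z = -12 + 5.0*(-0.4314 - 0.3302)
z^{k+1} = -2.2583
Step 3: u-update.
u^{k+1} = -0.3302 - 0.4314 + 2.2583 = 1.4967
Step 4: Primal residual = |-0.4314 + 2.2583| = 1.8269


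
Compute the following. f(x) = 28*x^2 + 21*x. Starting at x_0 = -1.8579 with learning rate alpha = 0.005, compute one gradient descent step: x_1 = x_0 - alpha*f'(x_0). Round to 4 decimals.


We compute the gradient at x_0 and apply the update.
f'(x) = 56*x + 21
f'(-1.8579) = 56*-1.8579 + 21 = -83.0424
x_1 = -1.8579 - 0.005*-83.0424 = -1.4427


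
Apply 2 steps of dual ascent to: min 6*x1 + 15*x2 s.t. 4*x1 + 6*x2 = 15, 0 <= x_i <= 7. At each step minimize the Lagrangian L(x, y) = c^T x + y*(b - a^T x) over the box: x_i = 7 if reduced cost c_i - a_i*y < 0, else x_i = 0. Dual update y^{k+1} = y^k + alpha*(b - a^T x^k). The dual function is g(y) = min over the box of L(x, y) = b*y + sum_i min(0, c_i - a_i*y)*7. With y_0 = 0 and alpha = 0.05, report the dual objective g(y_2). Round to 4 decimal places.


Dual ascent for LP: min 6*x1 + 15*x2, 4*x1 + 6*x2 = 15, 0 <= x_i <= 7
Step 1: y^k = 0.0, reduced costs: (6.0, 15.0)
  x^k = (0.0, 0.0), subgradient = b - a^T x = 15.0
  y^{k+1} = 0.0 + 0.05*15.0 = 0.75
Step 2: y^k = 0.75, reduced costs: (3.0, 10.5)
  x^k = (0.0, 0.0), subgradient = b - a^T x = 15.0
  y^{k+1} = 0.75 + 0.05*15.0 = 1.5
Dual objective at y_2 = 1.5: reduced costs (0.0, 6.0), box minimizer x = (0.0, 0.0)
g(y_2) = b*y + (c1 - a1*y)*x1 + (c2 - a2*y)*x2 = 15*1.5 + 0.0*0.0 + 6.0*0.0 = 22.5 + 0.0 + 0.0 = 22.5


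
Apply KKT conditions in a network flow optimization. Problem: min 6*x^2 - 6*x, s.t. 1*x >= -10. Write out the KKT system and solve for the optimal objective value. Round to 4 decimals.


Step 1: Try lambda = 0 (constraint inactive).
Stationarity: 2*6*x - 6 = 0
x* = 6/(2*6) = 0.5
Check constraint: 1*0.5 = 0.5 >= -10 -- satisfied.
Step 2: Compute optimal value.
f(x*) = 6*0.5^2 - 6*0.5 = -1.5


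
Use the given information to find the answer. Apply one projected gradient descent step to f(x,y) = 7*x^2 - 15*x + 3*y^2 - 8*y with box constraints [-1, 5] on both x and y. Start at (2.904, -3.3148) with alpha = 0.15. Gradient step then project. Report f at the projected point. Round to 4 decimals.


Step 1: Compute gradient at (2.904, -3.3148).
grad_x = 2*7*2.904 - 15 = 25.656
grad_y = 2*3*-3.3148 - 8 = -27.8888
Step 2: Gradient step.
x_raw = 2.904 - 0.15*25.656 = -0.9444
y_raw = -3.3148 - 0.15*-27.8888 = 0.8685
Step 3: Project onto [-1, 5].
x_proj = clip(-0.9444) = -0.9444
y_proj = clip(0.8685) = 0.8685
Step 4: Evaluate f.
f(-0.9444, 0.8685) = 15.7241


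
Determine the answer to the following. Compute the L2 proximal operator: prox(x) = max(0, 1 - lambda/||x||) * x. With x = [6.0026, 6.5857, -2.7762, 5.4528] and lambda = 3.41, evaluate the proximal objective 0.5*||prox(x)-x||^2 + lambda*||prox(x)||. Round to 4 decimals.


Step 1: Compute ||x||.
||x|| = 10.8094
Step 2: Compute scaling factor.
scale = max(0, 1 - 3.41/10.8094) = 0.6845
Step 3: prox(x) = [4.109, 4.5081, -1.9004, 3.7326]
||prox(x)|| = 7.3994
Step 4: Proximal objective.
0.5*||prox-x||^2 = 5.8141
lambda*||prox|| = 25.232
Total = 31.046


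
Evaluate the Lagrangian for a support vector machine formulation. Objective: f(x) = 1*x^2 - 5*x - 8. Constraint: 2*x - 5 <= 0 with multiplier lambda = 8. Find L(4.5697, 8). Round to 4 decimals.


Step 1: Evaluate f(x).
f(4.5697) = 1*4.5697^2 - 5*4.5697 - 8 = -9.9663
Step 2: Evaluate g(x).
g(4.5697) = 2*4.5697 - 5 = 4.1394
Step 3: Compute Lagrangian.
L = -9.9663 + 8*4.1394 = 23.1489


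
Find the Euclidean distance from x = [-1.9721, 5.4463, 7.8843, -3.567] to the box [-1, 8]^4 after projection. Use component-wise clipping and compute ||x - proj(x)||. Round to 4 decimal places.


Project each component onto [-1, 8].
clip(-1.9721) = -1.0, clip(5.4463) = 5.4463, clip(7.8843) = 7.8843, clip(-3.567) = -1.0
Projection = [-1.0, 5.4463, 7.8843, -1.0]
Squared diffs: [0.945, 0.0, 0.0, 6.5895]
Distance = sqrt(7.5345) = 2.7449


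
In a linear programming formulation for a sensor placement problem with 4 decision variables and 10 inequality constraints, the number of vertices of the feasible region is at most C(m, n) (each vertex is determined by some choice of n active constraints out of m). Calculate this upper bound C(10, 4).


Each vertex corresponds to some choice of n active constraints out of m, so the number of vertices is at most C(m, n) = m! / (n!(m-n)!).
m = 10, n = 4
Numerator: 10 * 9 * 8 * 7
Denominator: 4! = 24
C(10, 4) = 210


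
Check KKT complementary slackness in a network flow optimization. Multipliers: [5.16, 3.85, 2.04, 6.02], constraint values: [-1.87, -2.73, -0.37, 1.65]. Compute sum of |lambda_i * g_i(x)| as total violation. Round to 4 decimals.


KKT complementary slackness check:
lambda_1 * g_1 = 5.16 * -1.87 = -9.6492
lambda_2 * g_2 = 3.85 * -2.73 = -10.5105
lambda_3 * g_3 = 2.04 * -0.37 = -0.7548
lambda_4 * g_4 = 6.02 * 1.65 = 9.933
Total violation = 9.6492 + 10.5105 + 0.7548 + 9.933 = 30.8475


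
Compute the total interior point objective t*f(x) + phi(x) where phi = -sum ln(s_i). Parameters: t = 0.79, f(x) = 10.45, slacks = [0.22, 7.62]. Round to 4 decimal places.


Step 1: Compute log-barrier.
ln values: [-1.5141, 2.0308]
phi = -(-1.5141 + 2.0308) = -0.5166
Step 2: Compute augmented objective.
t*f(x) = 0.79*10.45 = 8.2555
Total = 8.2555 - 0.5166 = 7.7389


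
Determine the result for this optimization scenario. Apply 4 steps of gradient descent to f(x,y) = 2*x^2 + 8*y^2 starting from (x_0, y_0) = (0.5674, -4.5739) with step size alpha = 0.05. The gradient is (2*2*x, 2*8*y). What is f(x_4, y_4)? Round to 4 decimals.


Gradient descent on f(x,y) = 2*x^2 + 8*y^2.
Starting point: (0.5674, -4.5739), alpha = 0.05
Step 1: grad_x = 2*2*0.5674 = 2.2696, grad_y = 2*8*-4.5739 = -73.1824
  x_1 = 0.5674 - 0.05*2.2696 = 0.4539
  y_1 = -4.5739 - 0.05*-73.1824 = -0.9148
Step 2: grad_x = 2*2*0.4539 = 1.8157, grad_y = 2*8*-0.9148 = -14.6365
  x_2 = 0.4539 - 0.05*1.8157 = 0.3631
  y_2 = -0.9148 - 0.05*-14.6365 = -0.183
Step 3: grad_x = 2*2*0.3631 = 1.4525, grad_y = 2*8*-0.183 = -2.9273
  x_3 = 0.3631 - 0.05*1.4525 = 0.2905
  y_3 = -0.183 - 0.05*-2.9273 = -0.0366
Step 4: grad_x = 2*2*0.2905 = 1.162, grad_y = 2*8*-0.0366 = -0.5855
  x_4 = 0.2905 - 0.05*1.162 = 0.2324
  y_4 = -0.0366 - 0.05*-0.5855 = -0.0073
f(0.2324, -0.0073) = 2*0.2324^2 + 8*(-0.0073)^2 = 0.1085


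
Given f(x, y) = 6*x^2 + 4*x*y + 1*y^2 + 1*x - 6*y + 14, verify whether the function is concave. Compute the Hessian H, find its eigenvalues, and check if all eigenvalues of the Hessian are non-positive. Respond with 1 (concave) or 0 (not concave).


The Hessian of f(x,y) = 6*x^2 + 4*x*y + 1*y^2 + 1*x - 6*y + 14 is:
H = [[12, 4], [4, 2]]
Trace = 12 + 2 = 14
Determinant = 12*2 - (4)^2 = 8
Discriminant = (14)^2 - 4*8 = 164.0
Eigenvalues: lambda_1 = 0.5969, lambda_2 = 13.4031
The function is not concave.

0


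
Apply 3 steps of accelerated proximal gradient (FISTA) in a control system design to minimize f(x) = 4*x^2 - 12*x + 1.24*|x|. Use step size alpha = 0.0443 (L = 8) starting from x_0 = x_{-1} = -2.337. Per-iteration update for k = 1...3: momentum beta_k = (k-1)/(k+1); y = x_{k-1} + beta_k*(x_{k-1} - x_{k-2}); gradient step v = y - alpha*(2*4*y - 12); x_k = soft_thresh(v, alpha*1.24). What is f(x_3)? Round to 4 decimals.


FISTA on f(x) = 4*x^2 - 12*x + 1.24*|x|
L = 8, alpha = 0.0443
Iteration 1: beta = 0.0, y = -2.337 + 0.0*(-2.337 + 2.337) = -2.337
  grad(y) = -30.696, v = y - alpha*grad = -0.9772
  prox(v) = soft_thresh(-0.9772, 0.0549) = -0.9222
Iteration 2: beta = 0.3333, y = -0.9222 + 0.3333*(-0.9222 + 2.337) = -0.4506
  grad(y) = -15.6052, v = y - alpha*grad = 0.2407
  prox(v) = soft_thresh(0.2407, 0.0549) = 0.1857
Iteration 3: beta = 0.5, y = 0.1857 + 0.5*(0.1857 + 0.9222) = 0.7397
  grad(y) = -6.0823, v = y - alpha*grad = 1.0092
  prox(v) = soft_thresh(1.0092, 0.0549) = 0.9542
f(x_3) = 4*0.9542^2 - 12*0.9542 + 1.24*|0.9542| = -6.6253


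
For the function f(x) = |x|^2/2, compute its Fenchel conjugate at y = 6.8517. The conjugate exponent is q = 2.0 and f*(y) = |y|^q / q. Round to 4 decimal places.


The conjugate exponent q satisfies 1/p + 1/q = 1.
p = 2, so q = 2/(2 - 1) = 2.0
|y|^q = 6.8517^2.0 = 46.9458
f*(6.8517) = 46.9458 / 2.0 = 23.4729


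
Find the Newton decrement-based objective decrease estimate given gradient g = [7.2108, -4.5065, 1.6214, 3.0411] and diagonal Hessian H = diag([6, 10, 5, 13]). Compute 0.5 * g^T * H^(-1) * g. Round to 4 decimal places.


Step 1: H is diagonal, so H^(-1) * g = [1.2018, -0.4507, 0.3243, 0.2339].
Step 2: g^T H^(-1) g = sum_i g_i^2 / H_ii
  = (7.2108)^2/6 + (-4.5065)^2/10 + (1.6214)^2/5 + (3.0411)^2/13
  = 8.6659 + 2.0309 + 0.5258 + 0.7114 = 11.934
Step 3: Objective decrease = 0.5 * g^T H^(-1) g = 5.967


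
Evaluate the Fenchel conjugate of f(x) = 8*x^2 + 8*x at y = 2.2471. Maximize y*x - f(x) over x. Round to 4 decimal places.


f*(y) = sup_x {y*x - a*x^2 - b*x} = sup_x {(y-b)*x - a*x^2}
FOC: (y - b) - 2a*x = 0 => x* = (y - b)/(2a)
x* = (2.2471 - 8)/(2*8) = -0.3596
f*(2.2471) = (y-b)^2/(4a) = (2.2471 - 8)^2/(4*8)
= 33.0959/32 = 1.0342


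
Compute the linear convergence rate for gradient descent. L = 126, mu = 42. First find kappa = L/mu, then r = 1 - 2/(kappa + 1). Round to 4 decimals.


Step 1: Compute the condition number.
kappa = L/mu = 126/42 = 3.0
Step 2: Compute the convergence rate.
r = 1 - 2/(kappa + 1) = 1 - 2*mu/(L + mu) = (L - mu)/(L + mu) = 84/168 = 0.5


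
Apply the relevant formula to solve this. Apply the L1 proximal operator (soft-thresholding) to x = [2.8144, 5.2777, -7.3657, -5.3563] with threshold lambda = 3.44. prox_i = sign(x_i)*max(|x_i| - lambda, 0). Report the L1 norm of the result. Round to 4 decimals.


Soft-thresholding with lambda = 3.44:
prox(2.8144) = sign(2.8144)*max(|2.8144| - 3.44, 0) = 0.0
prox(5.2777) = sign(5.2777)*max(|5.2777| - 3.44, 0) = 1.8377
prox(-7.3657) = sign(-7.3657)*max(|-7.3657| - 3.44, 0) = -3.9257
prox(-5.3563) = sign(-5.3563)*max(|-5.3563| - 3.44, 0) = -1.9163
prox(x) = [0.0, 1.8377, -3.9257, -1.9163]
||prox(x)||_1 = 0.0 + 1.8377 + 3.9257 + 1.9163 = 7.6797


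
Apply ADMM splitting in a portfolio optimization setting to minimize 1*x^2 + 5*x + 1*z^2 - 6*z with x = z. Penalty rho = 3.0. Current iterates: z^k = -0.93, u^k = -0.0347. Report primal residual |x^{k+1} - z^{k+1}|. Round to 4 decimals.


ADMM iteration with rho = 3.0, z^k = -0.93, u^k = -0.0347
Step 1: x-update.
Minimize 1*x^2 + 5*x + (3.0/2)*(x + 0.93 - 0.0347)^2
FOC: (2*1 + 3.0)*x = -5 + 3.0*(-0.93 + 0.0347)
x^{k+1} = -1.5372
Step 2: z-update.
Minimize 1*z^2 - 6*z + (3.0/2)*(-1.5372 - z - 0.0347)^2
FOC: (2*1 + 3.0)*z = 6 + 3.0*(-1.5372 - 0.0347)
z^{k+1} = 0.2569
Step 3: u-update.
u^{k+1} = -0.0347 - 1.5372 - 0.2569 = -1.8288
Step 4: Primal residual = |-1.5372 - 0.2569| = 1.7941


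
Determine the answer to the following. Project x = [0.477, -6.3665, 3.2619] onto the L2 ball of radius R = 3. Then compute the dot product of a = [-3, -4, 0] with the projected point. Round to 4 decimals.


Step 1: Compute ||x|| (intermediates to 6 decimals).
||x|| = sqrt(0.477^2 + (-6.3665)^2 + 3.2619^2) = 7.169368
Step 2: Project.
Since ||x|| > R, scale = R/||x|| = 3/7.169368 = 0.418447, proj(x) = scale * x
proj(x) = [0.199599, -2.664043, 1.364932]
Step 3: Dot product.
a^T * proj(x) = -3*0.199599 - 4*(-2.664043) + 0*1.364932 = 10.0574


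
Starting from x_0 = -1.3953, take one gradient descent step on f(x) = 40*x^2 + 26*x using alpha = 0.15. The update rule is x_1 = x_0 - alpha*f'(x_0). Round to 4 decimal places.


We compute the gradient at x_0 and apply the update.
f'(x) = 80*x + 26
f'(-1.3953) = 80*-1.3953 + 26 = -85.624
x_1 = -1.3953 - 0.15*-85.624 = 11.4483


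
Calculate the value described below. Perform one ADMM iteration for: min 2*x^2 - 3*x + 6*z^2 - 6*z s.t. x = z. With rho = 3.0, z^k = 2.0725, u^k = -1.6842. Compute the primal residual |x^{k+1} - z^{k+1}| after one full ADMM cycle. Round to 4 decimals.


ADMM iteration with rho = 3.0, z^k = 2.0725, u^k = -1.6842
Step 1: x-update.
Minimize 2*x^2 - 3*x + (3.0/2)*(x - 2.0725 - 1.6842)^2
FOC: (2*2 + 3.0)*x = 3 + 3.0*(2.0725 + 1.6842)
x^{k+1} = 2.0386
Step 2: z-update.
Minimize 6*z^2 - 6*z + (3.0/2)*(2.0386 - z - 1.6842)^2
FOC: (2*6 + 3.0)*z = 6 + 3.0*(2.0386 - 1.6842)
z^{k+1} = 0.4709
Step 3: u-update.
u^{k+1} = -1.6842 + 2.0386 - 0.4709 = -0.1165
Step 4: Primal residual = |2.0386 - 0.4709| = 1.5677


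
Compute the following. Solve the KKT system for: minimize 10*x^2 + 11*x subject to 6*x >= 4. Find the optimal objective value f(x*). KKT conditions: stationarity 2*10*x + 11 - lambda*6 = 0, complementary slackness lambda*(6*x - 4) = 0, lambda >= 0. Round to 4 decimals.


Step 1: Try lambda = 0 (constraint inactive).
x_unc = -11/(2*10) = -0.55
Check: 6*-0.55 = -3.3 < 4 -- violated!
Step 2: Constraint must be active: 6*x = 4
x* = 4/6 = 2/3 = 0.6667 (rounded; the exact value 2/3 is used below)
lambda = (2*10*(2/3) + 11)/6 = 4.0556
Step 3: Compute optimal value.
f(x*) = 10*(2/3)^2 + 11*(2/3) = 11.7778


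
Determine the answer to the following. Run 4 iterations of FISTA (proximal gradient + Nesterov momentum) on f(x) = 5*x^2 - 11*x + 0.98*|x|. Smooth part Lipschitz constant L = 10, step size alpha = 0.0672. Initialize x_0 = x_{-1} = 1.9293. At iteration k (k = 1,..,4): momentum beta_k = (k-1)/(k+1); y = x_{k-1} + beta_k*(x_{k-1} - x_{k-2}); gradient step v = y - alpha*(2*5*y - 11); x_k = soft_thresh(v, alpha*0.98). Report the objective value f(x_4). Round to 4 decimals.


FISTA on f(x) = 5*x^2 - 11*x + 0.98*|x|
L = 10, alpha = 0.0672
Iteration 1: beta = 0.0, y = 1.9293 + 0.0*(1.9293 - 1.9293) = 1.9293
  grad(y) = 8.293, v = y - alpha*grad = 1.372
  prox(v) = soft_thresh(1.372, 0.0659) = 1.3062
Iteration 2: beta = 0.3333, y = 1.3062 + 0.3333*(1.3062 - 1.9293) = 1.0984
  grad(y) = -0.0156, v = y - alpha*grad = 1.0995
  prox(v) = soft_thresh(1.0995, 0.0659) = 1.0336
Iteration 3: beta = 0.5, y = 1.0336 + 0.5*(1.0336 - 1.3062) = 0.8974
  grad(y) = -2.0263, v = y - alpha*grad = 1.0335
  prox(v) = soft_thresh(1.0335, 0.0659) = 0.9677
Iteration 4: beta = 0.6, y = 0.9677 + 0.6*(0.9677 - 1.0336) = 0.9281
  grad(y) = -1.7189, v = y - alpha*grad = 1.0436
  prox(v) = soft_thresh(1.0436, 0.0659) = 0.9778
f(x_4) = 5*0.9778^2 - 11*0.9778 + 0.98*|0.9778| = -5.0171


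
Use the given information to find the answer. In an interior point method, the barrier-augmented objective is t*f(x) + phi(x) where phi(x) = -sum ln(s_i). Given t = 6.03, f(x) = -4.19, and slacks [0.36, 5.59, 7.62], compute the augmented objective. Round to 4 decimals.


Step 1: Compute log-barrier.
ln values: [-1.0217, 1.721, 2.0308]
phi = -(-1.0217 + 1.721 + 2.0308) = -2.7301
Step 2: Compute augmented objective.
t*f(x) = 6.03*-4.19 = -25.2657
Total = -25.2657 - 2.7301 = -27.9958


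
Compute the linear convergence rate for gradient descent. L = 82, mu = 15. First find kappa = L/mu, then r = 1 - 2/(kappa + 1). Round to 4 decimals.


Step 1: Compute the condition number.
kappa = L/mu = 82/15 = 5.4667
Step 2: Compute the convergence rate.
r = 1 - 2/(kappa + 1) = 1 - 2*mu/(L + mu) = (L - mu)/(L + mu) = 67/97 = 0.6907


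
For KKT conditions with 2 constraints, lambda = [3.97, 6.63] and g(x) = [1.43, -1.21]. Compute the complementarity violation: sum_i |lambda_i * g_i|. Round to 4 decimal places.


KKT complementary slackness check:
lambda_1 * g_1 = 3.97 * 1.43 = 5.6771
lambda_2 * g_2 = 6.63 * -1.21 = -8.0223
Total violation = 5.6771 + 8.0223 = 13.6994


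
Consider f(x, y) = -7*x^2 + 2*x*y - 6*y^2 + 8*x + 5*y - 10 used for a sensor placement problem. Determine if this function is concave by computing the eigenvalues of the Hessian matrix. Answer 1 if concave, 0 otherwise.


The Hessian of f(x,y) = -7*x^2 + 2*x*y - 6*y^2 + 8*x + 5*y - 10 is:
H = [[-14, 2], [2, -12]]
Trace = -14 - 12 = -26
Determinant = -14*-12 - (2)^2 = 164
Discriminant = (-26)^2 - 4*164 = 20.0
Eigenvalues: lambda_1 = -15.2361, lambda_2 = -10.7639
The function is concave.

1


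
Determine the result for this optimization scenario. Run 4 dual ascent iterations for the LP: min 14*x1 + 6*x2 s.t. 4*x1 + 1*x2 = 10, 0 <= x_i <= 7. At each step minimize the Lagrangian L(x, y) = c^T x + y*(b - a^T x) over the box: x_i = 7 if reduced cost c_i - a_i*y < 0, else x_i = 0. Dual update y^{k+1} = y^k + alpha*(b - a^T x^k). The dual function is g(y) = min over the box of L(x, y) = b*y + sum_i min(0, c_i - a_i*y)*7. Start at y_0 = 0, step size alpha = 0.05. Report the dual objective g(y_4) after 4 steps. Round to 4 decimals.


Dual ascent for LP: min 14*x1 + 6*x2, 4*x1 + 1*x2 = 10, 0 <= x_i <= 7
Step 1: y^k = 0.0, reduced costs: (14.0, 6.0)
  x^k = (0.0, 0.0), subgradient = b - a^T x = 10.0
  y^{k+1} = 0.0 + 0.05*10.0 = 0.5
Step 2: y^k = 0.5, reduced costs: (12.0, 5.5)
  x^k = (0.0, 0.0), subgradient = b - a^T x = 10.0
  y^{k+1} = 0.5 + 0.05*10.0 = 1.0
Step 3: y^k = 1.0, reduced costs: (10.0, 5.0)
  x^k = (0.0, 0.0), subgradient = b - a^T x = 10.0
  y^{k+1} = 1.0 + 0.05*10.0 = 1.5
Step 4: y^k = 1.5, reduced costs: (8.0, 4.5)
  x^k = (0.0, 0.0), subgradient = b - a^T x = 10.0
  y^{k+1} = 1.5 + 0.05*10.0 = 2.0
Dual objective at y_4 = 2.0: reduced costs (6.0, 4.0), box minimizer x = (0.0, 0.0)
g(y_4) = b*y + (c1 - a1*y)*x1 + (c2 - a2*y)*x2 = 10*2.0 + 6.0*0.0 + 4.0*0.0 = 20.0 + 0.0 + 0.0 = 20.0


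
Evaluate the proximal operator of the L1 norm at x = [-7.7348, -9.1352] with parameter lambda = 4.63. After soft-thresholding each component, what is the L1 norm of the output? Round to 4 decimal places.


Soft-thresholding with lambda = 4.63:
prox(-7.7348) = sign(-7.7348)*max(|-7.7348| - 4.63, 0) = -3.1048
prox(-9.1352) = sign(-9.1352)*max(|-9.1352| - 4.63, 0) = -4.5052
prox(x) = [-3.1048, -4.5052]
||prox(x)||_1 = 3.1048 + 4.5052 = 7.61


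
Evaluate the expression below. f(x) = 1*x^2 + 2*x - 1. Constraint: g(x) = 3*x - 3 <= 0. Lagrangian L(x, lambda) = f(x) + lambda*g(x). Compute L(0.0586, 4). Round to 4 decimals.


Step 1: Evaluate f(x).
f(0.0586) = 1*0.0586^2 + 2*0.0586 - 1 = -0.8794
Step 2: Evaluate g(x).
g(0.0586) = 3*0.0586 - 3 = -2.8242
Step 3: Compute Lagrangian.
L = -0.8794 + 4*-2.8242 = -12.1762


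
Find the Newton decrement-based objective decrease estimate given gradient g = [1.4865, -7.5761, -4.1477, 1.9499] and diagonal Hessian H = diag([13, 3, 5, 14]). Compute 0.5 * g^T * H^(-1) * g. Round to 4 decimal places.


Step 1: H is diagonal, so H^(-1) * g = [0.1143, -2.5254, -0.8295, 0.1393].
Step 2: g^T H^(-1) g = sum_i g_i^2 / H_ii
  = (1.4865)^2/13 + (-7.5761)^2/3 + (-4.1477)^2/5 + (1.9499)^2/14
  = 0.17 + 19.1324 + 3.4407 + 0.2716 = 23.0147
Step 3: Objective decrease = 0.5 * g^T H^(-1) g = 11.5073


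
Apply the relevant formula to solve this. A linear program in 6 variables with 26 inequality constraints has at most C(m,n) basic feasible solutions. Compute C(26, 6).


Each vertex corresponds to some choice of n active constraints out of m, so the number of vertices is at most C(m, n) = m! / (n!(m-n)!).
m = 26, n = 6
Numerator: 26 * 25 * 24 * 23 * 22 * 21
Denominator: 6! = 720
C(26, 6) = 230230


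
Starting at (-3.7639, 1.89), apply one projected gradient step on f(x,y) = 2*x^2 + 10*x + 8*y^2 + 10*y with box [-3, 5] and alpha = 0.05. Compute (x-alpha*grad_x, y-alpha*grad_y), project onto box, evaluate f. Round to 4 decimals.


Step 1: Compute gradient at (-3.7639, 1.89).
grad_x = 2*2*-3.7639 + 10 = -5.0556
grad_y = 2*8*1.89 + 10 = 40.24
Step 2: Gradient step.
x_raw = -3.7639 - 0.05*-5.0556 = -3.5111
y_raw = 1.89 - 0.05*40.24 = -0.122
Step 3: Project onto [-3, 5].
x_proj = clip(-3.5111) = -3.0
y_proj = clip(-0.122) = -0.122
Step 4: Evaluate f.
f(-3.0, -0.122) = -13.1009


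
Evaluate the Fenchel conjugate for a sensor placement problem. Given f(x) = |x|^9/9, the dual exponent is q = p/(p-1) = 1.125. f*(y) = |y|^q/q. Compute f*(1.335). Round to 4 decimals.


The conjugate exponent q satisfies 1/p + 1/q = 1.
p = 9, so q = 9/(9 - 1) = 1.125
|y|^q = 1.335^1.125 = 1.3841
f*(1.335) = 1.3841 / 1.125 = 1.2303


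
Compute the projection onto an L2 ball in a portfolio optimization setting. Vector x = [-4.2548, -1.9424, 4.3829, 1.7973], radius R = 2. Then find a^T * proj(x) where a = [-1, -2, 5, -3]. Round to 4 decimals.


Step 1: Compute ||x|| (intermediates to 6 decimals).
||x|| = sqrt((-4.2548)^2 + (-1.9424)^2 + 4.3829^2 + 1.7973^2) = 6.657052
Step 2: Project.
Since ||x|| > R, scale = R/||x|| = 2/6.657052 = 0.300433, proj(x) = scale * x
proj(x) = [-1.278282, -0.583561, 1.316768, 0.539968]
Step 3: Dot product.
a^T * proj(x) = -1*(-1.278282) - 2*(-0.583561) + 5*1.316768 - 3*0.539968 = 7.4093


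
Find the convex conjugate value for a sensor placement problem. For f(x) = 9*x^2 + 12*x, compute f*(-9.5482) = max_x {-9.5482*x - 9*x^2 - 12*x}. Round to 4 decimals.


f*(y) = sup_x {y*x - a*x^2 - b*x} = sup_x {(y-b)*x - a*x^2}
FOC: (y - b) - 2a*x = 0 => x* = (y - b)/(2a)
x* = (-9.5482 - 12)/(2*9) = -1.1971
f*(-9.5482) = (y-b)^2/(4a) = (-9.5482 - 12)^2/(4*9)
= 464.3249/36 = 12.8979


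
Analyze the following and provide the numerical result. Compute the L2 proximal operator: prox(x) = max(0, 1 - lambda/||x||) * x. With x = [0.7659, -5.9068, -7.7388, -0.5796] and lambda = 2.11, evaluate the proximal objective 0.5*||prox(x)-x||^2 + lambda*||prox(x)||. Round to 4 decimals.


Step 1: Compute ||x||.
||x|| = 9.7827
Step 2: Compute scaling factor.
scale = max(0, 1 - 2.11/9.7827) = 0.7843
Step 3: prox(x) = [0.6007, -4.6328, -6.0696, -0.4546]
||prox(x)|| = 7.6727
Step 4: Proximal objective.
0.5*||prox-x||^2 = 2.2261
lambda*||prox|| = 16.1894
Total = 18.4155


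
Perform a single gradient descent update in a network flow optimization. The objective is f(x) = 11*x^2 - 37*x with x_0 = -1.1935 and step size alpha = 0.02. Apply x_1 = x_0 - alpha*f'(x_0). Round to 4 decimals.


We compute the gradient at x_0 and apply the update.
f'(x) = 22*x - 37
f'(-1.1935) = 22*-1.1935 - 37 = -63.257
x_1 = -1.1935 - 0.02*-63.257 = 0.0716


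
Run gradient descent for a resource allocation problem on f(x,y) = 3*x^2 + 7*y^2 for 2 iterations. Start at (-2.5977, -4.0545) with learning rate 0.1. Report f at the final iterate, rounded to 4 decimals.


Gradient descent on f(x,y) = 3*x^2 + 7*y^2.
Starting point: (-2.5977, -4.0545), alpha = 0.1
Step 1: grad_x = 2*3*-2.5977 = -15.5862, grad_y = 2*7*-4.0545 = -56.763
  x_1 = -2.5977 - 0.1*-15.5862 = -1.0391
  y_1 = -4.0545 - 0.1*-56.763 = 1.6218
Step 2: grad_x = 2*3*-1.0391 = -6.2345, grad_y = 2*7*1.6218 = 22.7052
  x_2 = -1.0391 - 0.1*-6.2345 = -0.4156
  y_2 = 1.6218 - 0.1*22.7052 = -0.6487
f(-0.4156, -0.6487) = 3*(-0.4156)^2 + 7*(-0.6487)^2 = 3.4641


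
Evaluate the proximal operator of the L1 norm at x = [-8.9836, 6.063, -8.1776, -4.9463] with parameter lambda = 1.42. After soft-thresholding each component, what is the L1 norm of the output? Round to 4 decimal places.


Soft-thresholding with lambda = 1.42:
prox(-8.9836) = sign(-8.9836)*max(|-8.9836| - 1.42, 0) = -7.5636
prox(6.063) = sign(6.063)*max(|6.063| - 1.42, 0) = 4.643
prox(-8.1776) = sign(-8.1776)*max(|-8.1776| - 1.42, 0) = -6.7576
prox(-4.9463) = sign(-4.9463)*max(|-4.9463| - 1.42, 0) = -3.5263
prox(x) = [-7.5636, 4.643, -6.7576, -3.5263]
||prox(x)||_1 = 7.5636 + 4.643 + 6.7576 + 3.5263 = 22.4905


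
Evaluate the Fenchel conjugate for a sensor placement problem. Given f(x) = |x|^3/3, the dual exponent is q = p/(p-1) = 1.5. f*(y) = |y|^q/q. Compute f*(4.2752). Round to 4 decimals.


The conjugate exponent q satisfies 1/p + 1/q = 1.
p = 3, so q = 3/(3 - 1) = 1.5
|y|^q = 4.2752^1.5 = 8.8396
f*(4.2752) = 8.8396 / 1.5 = 5.8931


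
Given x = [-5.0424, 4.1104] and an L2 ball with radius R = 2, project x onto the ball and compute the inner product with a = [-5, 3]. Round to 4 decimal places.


Step 1: Compute ||x|| (intermediates to 6 decimals).
||x|| = sqrt((-5.0424)^2 + 4.1104^2) = 6.505474
Step 2: Project.
Since ||x|| > R, scale = R/||x|| = 2/6.505474 = 0.307433, proj(x) = scale * x
proj(x) = [-1.5502, 1.263673]
Step 3: Dot product.
a^T * proj(x) = -5*(-1.5502) + 3*1.263673 = 11.542


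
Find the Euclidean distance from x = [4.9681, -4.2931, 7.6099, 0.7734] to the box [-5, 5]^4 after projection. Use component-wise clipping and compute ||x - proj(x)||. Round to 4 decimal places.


Project each component onto [-5, 5].
clip(4.9681) = 4.9681, clip(-4.2931) = -4.2931, clip(7.6099) = 5.0, clip(0.7734) = 0.7734
Projection = [4.9681, -4.2931, 5.0, 0.7734]
Squared diffs: [0.0, 0.0, 6.8116, 0.0]
Distance = sqrt(6.8116) = 2.6099


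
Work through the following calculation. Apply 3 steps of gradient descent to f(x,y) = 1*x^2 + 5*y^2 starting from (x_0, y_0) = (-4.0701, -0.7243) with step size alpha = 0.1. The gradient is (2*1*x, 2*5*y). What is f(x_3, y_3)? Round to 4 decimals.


Gradient descent on f(x,y) = 1*x^2 + 5*y^2.
Starting point: (-4.0701, -0.7243), alpha = 0.1
Step 1: grad_x = 2*1*-4.0701 = -8.1402, grad_y = 2*5*-0.7243 = -7.243
  x_1 = -4.0701 - 0.1*-8.1402 = -3.2561
  y_1 = -0.7243 - 0.1*-7.243 = 0.0
Step 2: grad_x = 2*1*-3.2561 = -6.5122, grad_y = 2*5*0.0 = 0.0
  x_2 = -3.2561 - 0.1*-6.5122 = -2.6049
  y_2 = 0.0 - 0.1*0.0 = 0.0
Step 3: grad_x = 2*1*-2.6049 = -5.2097, grad_y = 2*5*0.0 = 0.0
  x_3 = -2.6049 - 0.1*-5.2097 = -2.0839
  y_3 = 0.0 - 0.1*0.0 = 0.0
f(-2.0839, 0.0) = 1*(-2.0839)^2 + 5*0.0^2 = 4.3426


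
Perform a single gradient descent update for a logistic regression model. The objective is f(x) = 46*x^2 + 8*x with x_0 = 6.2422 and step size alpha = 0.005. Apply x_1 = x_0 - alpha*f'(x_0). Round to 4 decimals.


We compute the gradient at x_0 and apply the update.
f'(x) = 92*x + 8
f'(6.2422) = 92*6.2422 + 8 = 582.2824
x_1 = 6.2422 - 0.005*582.2824 = 3.3308


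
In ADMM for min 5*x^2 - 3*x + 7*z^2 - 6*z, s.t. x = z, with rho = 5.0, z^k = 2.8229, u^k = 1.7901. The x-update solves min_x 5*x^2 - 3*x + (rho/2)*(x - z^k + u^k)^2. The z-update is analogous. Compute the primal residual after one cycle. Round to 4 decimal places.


ADMM iteration with rho = 5.0, z^k = 2.8229, u^k = 1.7901
Step 1: x-update.
Minimize 5*x^2 - 3*x + (5.0/2)*(x - 2.8229 + 1.7901)^2
FOC: (2*5 + 5.0)*x = 3 + 5.0*(2.8229 - 1.7901)
x^{k+1} = 0.5443
Step 2: z-update.
Minimize 7*z^2 - 6*z + (5.0/2)*(0.5443 - z + 1.7901)^2
FOC: (2*7 + 5.0)*z = 6 + 5.0*(0.5443 + 1.7901)
z^{k+1} = 0.9301
Step 3: u-update.
u^{k+1} = 1.7901 + 0.5443 - 0.9301 = 1.4043
Step 4: Primal residual = |0.5443 - 0.9301| = 0.3858


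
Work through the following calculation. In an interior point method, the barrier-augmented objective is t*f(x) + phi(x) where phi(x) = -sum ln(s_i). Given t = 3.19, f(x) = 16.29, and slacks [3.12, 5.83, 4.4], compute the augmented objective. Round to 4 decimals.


Step 1: Compute log-barrier.
ln values: [1.1378, 1.763, 1.4816]
phi = -(1.1378 + 1.763 + 1.4816) = -4.3825
Step 2: Compute augmented objective.
t*f(x) = 3.19*16.29 = 51.9651
Total = 51.9651 - 4.3825 = 47.5826
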